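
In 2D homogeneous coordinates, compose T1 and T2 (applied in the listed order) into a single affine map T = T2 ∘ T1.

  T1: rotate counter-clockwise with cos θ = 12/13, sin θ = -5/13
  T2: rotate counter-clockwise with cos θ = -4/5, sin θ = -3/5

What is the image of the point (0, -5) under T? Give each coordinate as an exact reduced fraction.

T(p) = (-16/13, 63/13)

T1 rotate counter-clockwise with cos θ = 12/13, sin θ = -5/13: (0, -5) → (-25/13, -60/13)
T2 rotate counter-clockwise with cos θ = -4/5, sin θ = -3/5: (-25/13, -60/13) → (-16/13, 63/13)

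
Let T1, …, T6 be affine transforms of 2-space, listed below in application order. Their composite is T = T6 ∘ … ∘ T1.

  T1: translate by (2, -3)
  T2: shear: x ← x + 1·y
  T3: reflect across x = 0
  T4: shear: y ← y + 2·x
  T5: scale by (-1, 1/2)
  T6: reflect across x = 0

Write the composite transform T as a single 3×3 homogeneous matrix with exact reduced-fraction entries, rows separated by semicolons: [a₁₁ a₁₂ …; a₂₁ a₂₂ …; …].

T1 = [1 0 2; 0 1 -3; 0 0 1]
T2·T1 = [1 1 -1; 0 1 -3; 0 0 1]
T3·…·T1 = [-1 -1 1; 0 1 -3; 0 0 1]
T4·…·T1 = [-1 -1 1; -2 -1 -1; 0 0 1]
T5·…·T1 = [1 1 -1; -1 -1/2 -1/2; 0 0 1]
T6·…·T1 = [-1 -1 1; -1 -1/2 -1/2; 0 0 1]

T = [-1 -1 1; -1 -1/2 -1/2; 0 0 1]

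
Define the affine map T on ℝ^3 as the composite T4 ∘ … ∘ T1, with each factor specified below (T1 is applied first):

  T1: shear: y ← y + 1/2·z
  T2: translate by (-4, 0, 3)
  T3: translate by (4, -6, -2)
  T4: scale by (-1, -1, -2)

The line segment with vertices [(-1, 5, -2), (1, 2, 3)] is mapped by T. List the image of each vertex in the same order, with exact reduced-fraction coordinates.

T1 shear: y ← y + 1/2·z: (-1, 5, -2) → (-1, 4, -2); (1, 2, 3) → (1, 7/2, 3)
T2 translate by (-4, 0, 3): (-1, 4, -2) → (-5, 4, 1); (1, 7/2, 3) → (-3, 7/2, 6)
T3 translate by (4, -6, -2): (-5, 4, 1) → (-1, -2, -1); (-3, 7/2, 6) → (1, -5/2, 4)
T4 scale by (-1, -1, -2): (-1, -2, -1) → (1, 2, 2); (1, -5/2, 4) → (-1, 5/2, -8)

image vertices: (1, 2, 2), (-1, 5/2, -8)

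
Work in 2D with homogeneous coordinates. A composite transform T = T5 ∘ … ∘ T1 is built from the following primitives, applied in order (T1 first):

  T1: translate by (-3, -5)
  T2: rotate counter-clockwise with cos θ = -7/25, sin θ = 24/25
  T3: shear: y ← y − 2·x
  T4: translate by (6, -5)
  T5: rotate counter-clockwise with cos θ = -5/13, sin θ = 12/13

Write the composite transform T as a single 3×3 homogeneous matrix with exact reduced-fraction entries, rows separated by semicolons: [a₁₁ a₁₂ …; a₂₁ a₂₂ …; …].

T1 = [1 0 -3; 0 1 -5; 0 0 1]
T2·T1 = [-7/25 -24/25 141/25; 24/25 -7/25 -37/25; 0 0 1]
T3·…·T1 = [-7/25 -24/25 141/25; 38/25 41/25 -319/25; 0 0 1]
T4·…·T1 = [-7/25 -24/25 291/25; 38/25 41/25 -444/25; 0 0 1]
T5·…·T1 = [-421/325 -372/325 3873/325; -274/325 -493/325 5712/325; 0 0 1]

T = [-421/325 -372/325 3873/325; -274/325 -493/325 5712/325; 0 0 1]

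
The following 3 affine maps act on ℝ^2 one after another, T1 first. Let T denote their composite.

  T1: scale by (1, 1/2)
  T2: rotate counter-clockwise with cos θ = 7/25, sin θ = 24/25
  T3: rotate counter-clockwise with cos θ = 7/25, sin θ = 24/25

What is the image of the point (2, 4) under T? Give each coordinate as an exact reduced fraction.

T1 scale by (1, 1/2): (2, 4) → (2, 2)
T2 rotate counter-clockwise with cos θ = 7/25, sin θ = 24/25: (2, 2) → (-34/25, 62/25)
T3 rotate counter-clockwise with cos θ = 7/25, sin θ = 24/25: (-34/25, 62/25) → (-1726/625, -382/625)

T(p) = (-1726/625, -382/625)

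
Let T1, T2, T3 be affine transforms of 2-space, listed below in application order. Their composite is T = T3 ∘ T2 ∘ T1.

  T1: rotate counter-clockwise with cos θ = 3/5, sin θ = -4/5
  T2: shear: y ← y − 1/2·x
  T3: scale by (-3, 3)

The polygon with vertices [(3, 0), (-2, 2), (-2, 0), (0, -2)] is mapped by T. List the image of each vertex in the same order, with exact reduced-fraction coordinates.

image vertices: (-27/5, -99/10), (-6/5, 39/5), (18/5, 33/5), (24/5, -6/5)

T1 rotate counter-clockwise with cos θ = 3/5, sin θ = -4/5: (3, 0) → (9/5, -12/5); (-2, 2) → (2/5, 14/5); (-2, 0) → (-6/5, 8/5); (0, -2) → (-8/5, -6/5)
T2 shear: y ← y − 1/2·x: (9/5, -12/5) → (9/5, -33/10); (2/5, 14/5) → (2/5, 13/5); (-6/5, 8/5) → (-6/5, 11/5); (-8/5, -6/5) → (-8/5, -2/5)
T3 scale by (-3, 3): (9/5, -33/10) → (-27/5, -99/10); (2/5, 13/5) → (-6/5, 39/5); (-6/5, 11/5) → (18/5, 33/5); (-8/5, -2/5) → (24/5, -6/5)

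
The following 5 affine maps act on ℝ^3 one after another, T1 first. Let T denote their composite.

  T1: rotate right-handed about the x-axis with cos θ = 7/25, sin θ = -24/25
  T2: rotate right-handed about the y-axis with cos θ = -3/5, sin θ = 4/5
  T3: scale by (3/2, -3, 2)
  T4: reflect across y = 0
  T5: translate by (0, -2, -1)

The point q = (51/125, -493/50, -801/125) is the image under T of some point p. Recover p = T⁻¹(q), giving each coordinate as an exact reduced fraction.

p = (2, -5/2, -2)

T1 = [1 0 0 0; 0 7/25 24/25 0; 0 -24/25 7/25 0; 0 0 0 1]
T2·T1 = [-3/5 -96/125 28/125 0; 0 7/25 24/25 0; -4/5 72/125 -21/125 0; 0 0 0 1]
T3·…·T1 = [-9/10 -144/125 42/125 0; 0 -21/25 -72/25 0; -8/5 144/125 -42/125 0; 0 0 0 1]
T4·…·T1 = [-9/10 -144/125 42/125 0; 0 21/25 72/25 0; -8/5 144/125 -42/125 0; 0 0 0 1]
T5·…·T1 = [-9/10 -144/125 42/125 0; 0 21/25 72/25 -2; -8/5 144/125 -42/125 -1; 0 0 0 1]
det M = 9; M⁻¹ = [-2/5 0 -2/5 -2/5; -64/125 7/75 36/125 178/375; 56/375 8/25 -21/250 139/250; 0 0 0 1]
M⁻¹ · (51/125, -493/50, -801/125)ᵀ = (2, -5/2, -2)ᵀ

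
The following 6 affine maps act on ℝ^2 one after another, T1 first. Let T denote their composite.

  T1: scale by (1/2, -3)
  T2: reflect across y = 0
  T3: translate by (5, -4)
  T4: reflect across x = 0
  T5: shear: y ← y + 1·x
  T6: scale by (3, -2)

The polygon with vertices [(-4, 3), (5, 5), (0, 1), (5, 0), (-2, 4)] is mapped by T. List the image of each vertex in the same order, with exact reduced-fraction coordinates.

T1 scale by (1/2, -3): (-4, 3) → (-2, -9); (5, 5) → (5/2, -15); (0, 1) → (0, -3); (5, 0) → (5/2, 0); (-2, 4) → (-1, -12)
T2 reflect across y = 0: (-2, -9) → (-2, 9); (5/2, -15) → (5/2, 15); (0, -3) → (0, 3); (5/2, 0) → (5/2, 0); (-1, -12) → (-1, 12)
T3 translate by (5, -4): (-2, 9) → (3, 5); (5/2, 15) → (15/2, 11); (0, 3) → (5, -1); (5/2, 0) → (15/2, -4); (-1, 12) → (4, 8)
T4 reflect across x = 0: (3, 5) → (-3, 5); (15/2, 11) → (-15/2, 11); (5, -1) → (-5, -1); (15/2, -4) → (-15/2, -4); (4, 8) → (-4, 8)
T5 shear: y ← y + 1·x: (-3, 5) → (-3, 2); (-15/2, 11) → (-15/2, 7/2); (-5, -1) → (-5, -6); (-15/2, -4) → (-15/2, -23/2); (-4, 8) → (-4, 4)
T6 scale by (3, -2): (-3, 2) → (-9, -4); (-15/2, 7/2) → (-45/2, -7); (-5, -6) → (-15, 12); (-15/2, -23/2) → (-45/2, 23); (-4, 4) → (-12, -8)

image vertices: (-9, -4), (-45/2, -7), (-15, 12), (-45/2, 23), (-12, -8)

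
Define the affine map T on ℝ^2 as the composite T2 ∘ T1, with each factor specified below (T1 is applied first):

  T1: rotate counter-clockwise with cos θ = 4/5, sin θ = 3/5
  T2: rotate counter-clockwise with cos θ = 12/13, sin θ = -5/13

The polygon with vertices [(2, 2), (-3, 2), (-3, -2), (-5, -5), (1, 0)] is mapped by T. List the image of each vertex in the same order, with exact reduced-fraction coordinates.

T1 rotate counter-clockwise with cos θ = 4/5, sin θ = 3/5: (2, 2) → (2/5, 14/5); (-3, 2) → (-18/5, -1/5); (-3, -2) → (-6/5, -17/5); (-5, -5) → (-1, -7); (1, 0) → (4/5, 3/5)
T2 rotate counter-clockwise with cos θ = 12/13, sin θ = -5/13: (2/5, 14/5) → (94/65, 158/65); (-18/5, -1/5) → (-17/5, 6/5); (-6/5, -17/5) → (-157/65, -174/65); (-1, -7) → (-47/13, -79/13); (4/5, 3/5) → (63/65, 16/65)

image vertices: (94/65, 158/65), (-17/5, 6/5), (-157/65, -174/65), (-47/13, -79/13), (63/65, 16/65)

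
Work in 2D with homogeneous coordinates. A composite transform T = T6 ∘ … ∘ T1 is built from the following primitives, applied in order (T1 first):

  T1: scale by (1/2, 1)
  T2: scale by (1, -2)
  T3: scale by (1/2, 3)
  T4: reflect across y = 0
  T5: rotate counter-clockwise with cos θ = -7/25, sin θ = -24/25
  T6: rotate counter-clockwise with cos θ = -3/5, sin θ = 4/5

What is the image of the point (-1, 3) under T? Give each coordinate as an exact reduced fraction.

T1 scale by (1/2, 1): (-1, 3) → (-1/2, 3)
T2 scale by (1, -2): (-1/2, 3) → (-1/2, -6)
T3 scale by (1/2, 3): (-1/2, -6) → (-1/4, -18)
T4 reflect across y = 0: (-1/4, -18) → (-1/4, 18)
T5 rotate counter-clockwise with cos θ = -7/25, sin θ = -24/25: (-1/4, 18) → (347/20, -24/5)
T6 rotate counter-clockwise with cos θ = -3/5, sin θ = 4/5: (347/20, -24/5) → (-657/100, 419/25)

T(p) = (-657/100, 419/25)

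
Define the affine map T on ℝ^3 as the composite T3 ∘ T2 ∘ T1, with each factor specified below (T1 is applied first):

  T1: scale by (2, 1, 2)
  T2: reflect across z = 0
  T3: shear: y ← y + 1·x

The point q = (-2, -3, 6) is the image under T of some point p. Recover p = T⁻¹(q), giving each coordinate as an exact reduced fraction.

T1 = [2 0 0 0; 0 1 0 0; 0 0 2 0; 0 0 0 1]
T2·T1 = [2 0 0 0; 0 1 0 0; 0 0 -2 0; 0 0 0 1]
T3·…·T1 = [2 0 0 0; 2 1 0 0; 0 0 -2 0; 0 0 0 1]
det M = -4; M⁻¹ = [1/2 0 0 0; -1 1 0 0; 0 0 -1/2 0; 0 0 0 1]
M⁻¹ · (-2, -3, 6)ᵀ = (-1, -1, -3)ᵀ

p = (-1, -1, -3)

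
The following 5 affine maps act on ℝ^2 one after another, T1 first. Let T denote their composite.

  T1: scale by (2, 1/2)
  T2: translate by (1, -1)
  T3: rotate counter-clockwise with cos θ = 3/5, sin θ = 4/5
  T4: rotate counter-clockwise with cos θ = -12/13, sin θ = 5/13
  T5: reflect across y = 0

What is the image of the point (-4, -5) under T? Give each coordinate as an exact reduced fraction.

T1 scale by (2, 1/2): (-4, -5) → (-8, -5/2)
T2 translate by (1, -1): (-8, -5/2) → (-7, -7/2)
T3 rotate counter-clockwise with cos θ = 3/5, sin θ = 4/5: (-7, -7/2) → (-7/5, -77/10)
T4 rotate counter-clockwise with cos θ = -12/13, sin θ = 5/13: (-7/5, -77/10) → (553/130, 427/65)
T5 reflect across y = 0: (553/130, 427/65) → (553/130, -427/65)

T(p) = (553/130, -427/65)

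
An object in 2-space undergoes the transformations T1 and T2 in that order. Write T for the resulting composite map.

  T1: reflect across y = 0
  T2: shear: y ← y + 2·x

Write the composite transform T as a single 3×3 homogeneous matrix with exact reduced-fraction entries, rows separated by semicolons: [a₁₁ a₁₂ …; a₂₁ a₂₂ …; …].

T = [1 0 0; 2 -1 0; 0 0 1]

T1 = [1 0 0; 0 -1 0; 0 0 1]
T2·T1 = [1 0 0; 2 -1 0; 0 0 1]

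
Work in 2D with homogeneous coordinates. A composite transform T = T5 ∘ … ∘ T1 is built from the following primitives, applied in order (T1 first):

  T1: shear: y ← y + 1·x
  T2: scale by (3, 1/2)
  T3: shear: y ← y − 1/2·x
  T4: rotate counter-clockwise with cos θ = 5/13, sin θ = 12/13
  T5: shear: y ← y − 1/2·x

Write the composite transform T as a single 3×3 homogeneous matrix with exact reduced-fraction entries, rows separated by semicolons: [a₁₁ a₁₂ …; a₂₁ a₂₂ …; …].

T = [27/13 -6/13 0; 35/26 11/26 0; 0 0 1]

T1 = [1 0 0; 1 1 0; 0 0 1]
T2·T1 = [3 0 0; 1/2 1/2 0; 0 0 1]
T3·…·T1 = [3 0 0; -1 1/2 0; 0 0 1]
T4·…·T1 = [27/13 -6/13 0; 31/13 5/26 0; 0 0 1]
T5·…·T1 = [27/13 -6/13 0; 35/26 11/26 0; 0 0 1]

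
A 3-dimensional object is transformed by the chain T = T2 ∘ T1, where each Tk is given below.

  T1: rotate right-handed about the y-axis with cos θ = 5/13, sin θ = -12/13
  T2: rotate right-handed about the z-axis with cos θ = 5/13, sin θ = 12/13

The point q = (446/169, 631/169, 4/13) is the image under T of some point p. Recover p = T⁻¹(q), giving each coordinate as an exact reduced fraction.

T1 = [5/13 0 -12/13 0; 0 1 0 0; 12/13 0 5/13 0; 0 0 0 1]
T2·T1 = [25/169 -12/13 -60/169 0; 60/169 5/13 -144/169 0; 12/13 0 5/13 0; 0 0 0 1]
det M = 1; M⁻¹ = [25/169 60/169 12/13 0; -12/13 5/13 0 0; -60/169 -144/169 5/13 0; 0 0 0 1]
M⁻¹ · (446/169, 631/169, 4/13)ᵀ = (2, -1, -4)ᵀ

p = (2, -1, -4)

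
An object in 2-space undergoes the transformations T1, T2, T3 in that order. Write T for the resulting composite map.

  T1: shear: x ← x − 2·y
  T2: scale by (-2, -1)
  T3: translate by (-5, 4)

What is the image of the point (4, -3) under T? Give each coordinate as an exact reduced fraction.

T(p) = (-25, 7)

T1 shear: x ← x − 2·y: (4, -3) → (10, -3)
T2 scale by (-2, -1): (10, -3) → (-20, 3)
T3 translate by (-5, 4): (-20, 3) → (-25, 7)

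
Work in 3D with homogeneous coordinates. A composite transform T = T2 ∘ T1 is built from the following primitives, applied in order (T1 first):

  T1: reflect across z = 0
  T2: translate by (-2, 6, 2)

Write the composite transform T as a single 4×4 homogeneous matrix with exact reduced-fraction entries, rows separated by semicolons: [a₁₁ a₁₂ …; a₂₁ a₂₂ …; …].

T1 = [1 0 0 0; 0 1 0 0; 0 0 -1 0; 0 0 0 1]
T2·T1 = [1 0 0 -2; 0 1 0 6; 0 0 -1 2; 0 0 0 1]

T = [1 0 0 -2; 0 1 0 6; 0 0 -1 2; 0 0 0 1]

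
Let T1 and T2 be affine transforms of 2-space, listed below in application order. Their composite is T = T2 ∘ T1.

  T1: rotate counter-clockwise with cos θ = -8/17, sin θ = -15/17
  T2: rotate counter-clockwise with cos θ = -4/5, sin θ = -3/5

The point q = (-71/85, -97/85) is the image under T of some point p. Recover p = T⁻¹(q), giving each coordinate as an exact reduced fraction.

p = (-1, 1)

T1 = [-8/17 15/17 0; -15/17 -8/17 0; 0 0 1]
T2·T1 = [-13/85 -84/85 0; 84/85 -13/85 0; 0 0 1]
det M = 1; M⁻¹ = [-13/85 84/85 0; -84/85 -13/85 0; 0 0 1]
M⁻¹ · (-71/85, -97/85)ᵀ = (-1, 1)ᵀ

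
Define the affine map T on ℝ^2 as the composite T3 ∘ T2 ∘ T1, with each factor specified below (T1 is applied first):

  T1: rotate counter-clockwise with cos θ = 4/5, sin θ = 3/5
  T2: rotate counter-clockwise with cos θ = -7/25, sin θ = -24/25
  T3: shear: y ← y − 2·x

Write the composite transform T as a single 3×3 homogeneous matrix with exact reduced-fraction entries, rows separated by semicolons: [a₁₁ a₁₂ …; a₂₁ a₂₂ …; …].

T = [44/125 117/125 0; -41/25 -38/25 0; 0 0 1]

T1 = [4/5 -3/5 0; 3/5 4/5 0; 0 0 1]
T2·T1 = [44/125 117/125 0; -117/125 44/125 0; 0 0 1]
T3·…·T1 = [44/125 117/125 0; -41/25 -38/25 0; 0 0 1]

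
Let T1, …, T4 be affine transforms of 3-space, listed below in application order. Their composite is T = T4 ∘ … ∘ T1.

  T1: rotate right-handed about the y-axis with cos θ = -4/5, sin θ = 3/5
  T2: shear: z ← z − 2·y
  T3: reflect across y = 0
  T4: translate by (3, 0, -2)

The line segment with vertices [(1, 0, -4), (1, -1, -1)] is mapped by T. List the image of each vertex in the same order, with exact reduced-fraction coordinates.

T1 rotate right-handed about the y-axis with cos θ = -4/5, sin θ = 3/5: (1, 0, -4) → (-16/5, 0, 13/5); (1, -1, -1) → (-7/5, -1, 1/5)
T2 shear: z ← z − 2·y: (-16/5, 0, 13/5) → (-16/5, 0, 13/5); (-7/5, -1, 1/5) → (-7/5, -1, 11/5)
T3 reflect across y = 0: (-16/5, 0, 13/5) → (-16/5, 0, 13/5); (-7/5, -1, 11/5) → (-7/5, 1, 11/5)
T4 translate by (3, 0, -2): (-16/5, 0, 13/5) → (-1/5, 0, 3/5); (-7/5, 1, 11/5) → (8/5, 1, 1/5)

image vertices: (-1/5, 0, 3/5), (8/5, 1, 1/5)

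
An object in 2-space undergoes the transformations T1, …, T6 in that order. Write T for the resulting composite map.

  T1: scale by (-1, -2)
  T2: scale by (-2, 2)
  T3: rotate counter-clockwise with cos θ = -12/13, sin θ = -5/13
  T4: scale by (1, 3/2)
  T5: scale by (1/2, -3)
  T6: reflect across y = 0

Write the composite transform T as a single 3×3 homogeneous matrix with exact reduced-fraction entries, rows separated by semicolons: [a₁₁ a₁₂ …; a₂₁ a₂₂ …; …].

T1 = [-1 0 0; 0 -2 0; 0 0 1]
T2·T1 = [2 0 0; 0 -4 0; 0 0 1]
T3·…·T1 = [-24/13 -20/13 0; -10/13 48/13 0; 0 0 1]
T4·…·T1 = [-24/13 -20/13 0; -15/13 72/13 0; 0 0 1]
T5·…·T1 = [-12/13 -10/13 0; 45/13 -216/13 0; 0 0 1]
T6·…·T1 = [-12/13 -10/13 0; -45/13 216/13 0; 0 0 1]

T = [-12/13 -10/13 0; -45/13 216/13 0; 0 0 1]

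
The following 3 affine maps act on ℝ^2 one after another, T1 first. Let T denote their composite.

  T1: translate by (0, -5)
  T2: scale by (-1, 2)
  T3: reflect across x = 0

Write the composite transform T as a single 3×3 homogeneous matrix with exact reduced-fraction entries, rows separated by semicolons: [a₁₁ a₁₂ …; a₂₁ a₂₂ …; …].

T = [1 0 0; 0 2 -10; 0 0 1]

T1 = [1 0 0; 0 1 -5; 0 0 1]
T2·T1 = [-1 0 0; 0 2 -10; 0 0 1]
T3·…·T1 = [1 0 0; 0 2 -10; 0 0 1]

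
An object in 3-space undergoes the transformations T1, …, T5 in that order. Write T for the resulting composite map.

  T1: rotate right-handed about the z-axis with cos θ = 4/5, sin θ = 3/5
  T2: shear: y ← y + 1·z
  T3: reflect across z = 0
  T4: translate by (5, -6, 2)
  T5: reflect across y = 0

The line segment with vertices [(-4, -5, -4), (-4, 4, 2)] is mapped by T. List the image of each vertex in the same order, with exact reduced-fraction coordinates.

image vertices: (24/5, 82/5, 6), (-3/5, 16/5, 0)

T1 rotate right-handed about the z-axis with cos θ = 4/5, sin θ = 3/5: (-4, -5, -4) → (-1/5, -32/5, -4); (-4, 4, 2) → (-28/5, 4/5, 2)
T2 shear: y ← y + 1·z: (-1/5, -32/5, -4) → (-1/5, -52/5, -4); (-28/5, 4/5, 2) → (-28/5, 14/5, 2)
T3 reflect across z = 0: (-1/5, -52/5, -4) → (-1/5, -52/5, 4); (-28/5, 14/5, 2) → (-28/5, 14/5, -2)
T4 translate by (5, -6, 2): (-1/5, -52/5, 4) → (24/5, -82/5, 6); (-28/5, 14/5, -2) → (-3/5, -16/5, 0)
T5 reflect across y = 0: (24/5, -82/5, 6) → (24/5, 82/5, 6); (-3/5, -16/5, 0) → (-3/5, 16/5, 0)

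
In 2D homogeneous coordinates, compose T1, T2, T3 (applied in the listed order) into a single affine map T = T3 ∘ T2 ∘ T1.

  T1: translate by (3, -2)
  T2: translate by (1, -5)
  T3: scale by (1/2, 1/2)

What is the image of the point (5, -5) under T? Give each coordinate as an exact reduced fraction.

T(p) = (9/2, -6)

T1 translate by (3, -2): (5, -5) → (8, -7)
T2 translate by (1, -5): (8, -7) → (9, -12)
T3 scale by (1/2, 1/2): (9, -12) → (9/2, -6)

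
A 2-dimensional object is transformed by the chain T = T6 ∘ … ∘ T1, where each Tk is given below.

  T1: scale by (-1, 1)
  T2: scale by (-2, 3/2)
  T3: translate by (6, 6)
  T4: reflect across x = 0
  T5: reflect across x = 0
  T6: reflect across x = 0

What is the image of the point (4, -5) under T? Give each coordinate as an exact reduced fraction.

T(p) = (-14, -3/2)

T1 scale by (-1, 1): (4, -5) → (-4, -5)
T2 scale by (-2, 3/2): (-4, -5) → (8, -15/2)
T3 translate by (6, 6): (8, -15/2) → (14, -3/2)
T4 reflect across x = 0: (14, -3/2) → (-14, -3/2)
T5 reflect across x = 0: (-14, -3/2) → (14, -3/2)
T6 reflect across x = 0: (14, -3/2) → (-14, -3/2)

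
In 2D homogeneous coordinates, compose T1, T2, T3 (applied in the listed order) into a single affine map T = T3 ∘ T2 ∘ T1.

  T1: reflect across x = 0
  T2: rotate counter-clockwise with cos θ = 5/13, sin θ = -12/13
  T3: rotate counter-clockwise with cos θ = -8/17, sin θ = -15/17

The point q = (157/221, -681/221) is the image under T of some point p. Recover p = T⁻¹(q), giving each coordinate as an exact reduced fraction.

T1 = [-1 0 0; 0 1 0; 0 0 1]
T2·T1 = [-5/13 12/13 0; 12/13 5/13 0; 0 0 1]
T3·…·T1 = [220/221 -21/221 0; -21/221 -220/221 0; 0 0 1]
det M = -1; M⁻¹ = [220/221 -21/221 0; -21/221 -220/221 0; 0 0 1]
M⁻¹ · (157/221, -681/221)ᵀ = (1, 3)ᵀ

p = (1, 3)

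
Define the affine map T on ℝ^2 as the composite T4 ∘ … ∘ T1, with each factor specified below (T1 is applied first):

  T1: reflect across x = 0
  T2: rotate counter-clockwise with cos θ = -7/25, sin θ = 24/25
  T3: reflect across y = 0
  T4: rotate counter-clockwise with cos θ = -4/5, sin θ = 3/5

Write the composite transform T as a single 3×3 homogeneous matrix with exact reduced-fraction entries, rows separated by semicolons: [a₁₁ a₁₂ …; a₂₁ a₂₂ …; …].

T = [-4/5 3/5 0; -3/5 -4/5 0; 0 0 1]

T1 = [-1 0 0; 0 1 0; 0 0 1]
T2·T1 = [7/25 -24/25 0; -24/25 -7/25 0; 0 0 1]
T3·…·T1 = [7/25 -24/25 0; 24/25 7/25 0; 0 0 1]
T4·…·T1 = [-4/5 3/5 0; -3/5 -4/5 0; 0 0 1]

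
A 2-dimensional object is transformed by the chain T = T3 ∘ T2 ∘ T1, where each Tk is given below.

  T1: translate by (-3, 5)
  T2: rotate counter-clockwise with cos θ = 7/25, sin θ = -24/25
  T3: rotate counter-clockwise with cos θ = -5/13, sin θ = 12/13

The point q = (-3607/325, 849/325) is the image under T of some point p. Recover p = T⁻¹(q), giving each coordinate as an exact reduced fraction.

T1 = [1 0 -3; 0 1 5; 0 0 1]
T2·T1 = [7/25 24/25 99/25; -24/25 7/25 107/25; 0 0 1]
T3·…·T1 = [253/325 -204/325 -1779/325; 204/325 253/325 653/325; 0 0 1]
det M = 1; M⁻¹ = [253/325 204/325 3; -204/325 253/325 -5; 0 0 1]
M⁻¹ · (-3607/325, 849/325)ᵀ = (-4, 4)ᵀ

p = (-4, 4)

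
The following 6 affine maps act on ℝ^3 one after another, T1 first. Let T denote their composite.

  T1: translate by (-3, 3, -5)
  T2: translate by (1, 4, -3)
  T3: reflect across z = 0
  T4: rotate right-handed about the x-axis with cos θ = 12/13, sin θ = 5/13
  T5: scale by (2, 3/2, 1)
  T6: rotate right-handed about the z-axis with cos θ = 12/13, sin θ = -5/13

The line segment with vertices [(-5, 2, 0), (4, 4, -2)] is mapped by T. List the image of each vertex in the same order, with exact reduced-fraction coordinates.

T1 translate by (-3, 3, -5): (-5, 2, 0) → (-8, 5, -5); (4, 4, -2) → (1, 7, -7)
T2 translate by (1, 4, -3): (-8, 5, -5) → (-7, 9, -8); (1, 7, -7) → (2, 11, -10)
T3 reflect across z = 0: (-7, 9, -8) → (-7, 9, 8); (2, 11, -10) → (2, 11, 10)
T4 rotate right-handed about the x-axis with cos θ = 12/13, sin θ = 5/13: (-7, 9, 8) → (-7, 68/13, 141/13); (2, 11, 10) → (2, 82/13, 175/13)
T5 scale by (2, 3/2, 1): (-7, 68/13, 141/13) → (-14, 102/13, 141/13); (2, 82/13, 175/13) → (4, 123/13, 175/13)
T6 rotate right-handed about the z-axis with cos θ = 12/13, sin θ = -5/13: (-14, 102/13, 141/13) → (-1674/169, 2134/169, 141/13); (4, 123/13, 175/13) → (1239/169, 1216/169, 175/13)

image vertices: (-1674/169, 2134/169, 141/13), (1239/169, 1216/169, 175/13)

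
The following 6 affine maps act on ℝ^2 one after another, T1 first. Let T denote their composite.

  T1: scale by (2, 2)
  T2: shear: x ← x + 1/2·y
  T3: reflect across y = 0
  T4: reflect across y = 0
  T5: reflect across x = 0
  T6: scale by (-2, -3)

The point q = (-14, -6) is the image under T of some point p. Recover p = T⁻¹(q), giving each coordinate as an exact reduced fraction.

p = (-4, 1)

T1 = [2 0 0; 0 2 0; 0 0 1]
T2·T1 = [2 1 0; 0 2 0; 0 0 1]
T3·…·T1 = [2 1 0; 0 -2 0; 0 0 1]
T4·…·T1 = [2 1 0; 0 2 0; 0 0 1]
T5·…·T1 = [-2 -1 0; 0 2 0; 0 0 1]
T6·…·T1 = [4 2 0; 0 -6 0; 0 0 1]
det M = -24; M⁻¹ = [1/4 1/12 0; 0 -1/6 0; 0 0 1]
M⁻¹ · (-14, -6)ᵀ = (-4, 1)ᵀ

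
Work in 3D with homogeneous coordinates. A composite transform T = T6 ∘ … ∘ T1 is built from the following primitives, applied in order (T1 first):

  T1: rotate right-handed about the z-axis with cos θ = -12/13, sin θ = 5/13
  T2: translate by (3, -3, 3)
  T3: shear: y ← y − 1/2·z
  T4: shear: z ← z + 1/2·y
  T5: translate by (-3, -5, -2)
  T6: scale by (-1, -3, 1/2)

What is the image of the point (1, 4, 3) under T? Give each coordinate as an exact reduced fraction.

T(p) = (32/13, 558/13, -17/52)

T1 rotate right-handed about the z-axis with cos θ = -12/13, sin θ = 5/13: (1, 4, 3) → (-32/13, -43/13, 3)
T2 translate by (3, -3, 3): (-32/13, -43/13, 3) → (7/13, -82/13, 6)
T3 shear: y ← y − 1/2·z: (7/13, -82/13, 6) → (7/13, -121/13, 6)
T4 shear: z ← z + 1/2·y: (7/13, -121/13, 6) → (7/13, -121/13, 35/26)
T5 translate by (-3, -5, -2): (7/13, -121/13, 35/26) → (-32/13, -186/13, -17/26)
T6 scale by (-1, -3, 1/2): (-32/13, -186/13, -17/26) → (32/13, 558/13, -17/52)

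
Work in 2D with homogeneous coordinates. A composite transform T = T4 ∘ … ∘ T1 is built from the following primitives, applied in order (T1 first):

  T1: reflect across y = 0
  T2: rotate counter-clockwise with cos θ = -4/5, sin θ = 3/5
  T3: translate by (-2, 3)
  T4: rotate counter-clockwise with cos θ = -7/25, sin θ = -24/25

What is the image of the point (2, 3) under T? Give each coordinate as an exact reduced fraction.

T(p) = (171/25, -3/25)

T1 reflect across y = 0: (2, 3) → (2, -3)
T2 rotate counter-clockwise with cos θ = -4/5, sin θ = 3/5: (2, -3) → (1/5, 18/5)
T3 translate by (-2, 3): (1/5, 18/5) → (-9/5, 33/5)
T4 rotate counter-clockwise with cos θ = -7/25, sin θ = -24/25: (-9/5, 33/5) → (171/25, -3/25)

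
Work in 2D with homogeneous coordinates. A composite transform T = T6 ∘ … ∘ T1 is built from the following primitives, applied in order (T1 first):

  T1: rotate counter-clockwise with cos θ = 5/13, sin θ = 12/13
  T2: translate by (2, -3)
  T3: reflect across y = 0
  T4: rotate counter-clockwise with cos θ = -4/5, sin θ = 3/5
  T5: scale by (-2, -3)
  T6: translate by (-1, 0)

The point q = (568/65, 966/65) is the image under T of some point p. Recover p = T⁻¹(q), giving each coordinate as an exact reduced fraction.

p = (-4, -1/2)

T1 = [5/13 -12/13 0; 12/13 5/13 0; 0 0 1]
T2·T1 = [5/13 -12/13 2; 12/13 5/13 -3; 0 0 1]
T3·…·T1 = [5/13 -12/13 2; -12/13 -5/13 3; 0 0 1]
T4·…·T1 = [16/65 63/65 -17/5; 63/65 -16/65 -6/5; 0 0 1]
T5·…·T1 = [-32/65 -126/65 34/5; -189/65 48/65 18/5; 0 0 1]
T6·…·T1 = [-32/65 -126/65 29/5; -189/65 48/65 18/5; 0 0 1]
det M = -6; M⁻¹ = [-8/65 -21/65 122/65; -63/130 16/195 327/130; 0 0 1]
M⁻¹ · (568/65, 966/65)ᵀ = (-4, -1/2)ᵀ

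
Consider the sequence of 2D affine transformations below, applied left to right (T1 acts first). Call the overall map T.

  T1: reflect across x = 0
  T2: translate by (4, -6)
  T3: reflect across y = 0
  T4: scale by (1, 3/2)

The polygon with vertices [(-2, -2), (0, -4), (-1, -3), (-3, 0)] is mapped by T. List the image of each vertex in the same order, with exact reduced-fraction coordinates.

image vertices: (6, 12), (4, 15), (5, 27/2), (7, 9)

T1 reflect across x = 0: (-2, -2) → (2, -2); (0, -4) → (0, -4); (-1, -3) → (1, -3); (-3, 0) → (3, 0)
T2 translate by (4, -6): (2, -2) → (6, -8); (0, -4) → (4, -10); (1, -3) → (5, -9); (3, 0) → (7, -6)
T3 reflect across y = 0: (6, -8) → (6, 8); (4, -10) → (4, 10); (5, -9) → (5, 9); (7, -6) → (7, 6)
T4 scale by (1, 3/2): (6, 8) → (6, 12); (4, 10) → (4, 15); (5, 9) → (5, 27/2); (7, 6) → (7, 9)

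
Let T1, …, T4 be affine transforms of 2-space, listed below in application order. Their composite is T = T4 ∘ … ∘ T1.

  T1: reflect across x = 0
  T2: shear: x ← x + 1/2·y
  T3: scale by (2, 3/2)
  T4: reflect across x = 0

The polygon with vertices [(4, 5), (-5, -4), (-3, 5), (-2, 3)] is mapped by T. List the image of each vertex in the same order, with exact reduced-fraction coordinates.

image vertices: (3, 15/2), (-6, -6), (-11, 15/2), (-7, 9/2)

T1 reflect across x = 0: (4, 5) → (-4, 5); (-5, -4) → (5, -4); (-3, 5) → (3, 5); (-2, 3) → (2, 3)
T2 shear: x ← x + 1/2·y: (-4, 5) → (-3/2, 5); (5, -4) → (3, -4); (3, 5) → (11/2, 5); (2, 3) → (7/2, 3)
T3 scale by (2, 3/2): (-3/2, 5) → (-3, 15/2); (3, -4) → (6, -6); (11/2, 5) → (11, 15/2); (7/2, 3) → (7, 9/2)
T4 reflect across x = 0: (-3, 15/2) → (3, 15/2); (6, -6) → (-6, -6); (11, 15/2) → (-11, 15/2); (7, 9/2) → (-7, 9/2)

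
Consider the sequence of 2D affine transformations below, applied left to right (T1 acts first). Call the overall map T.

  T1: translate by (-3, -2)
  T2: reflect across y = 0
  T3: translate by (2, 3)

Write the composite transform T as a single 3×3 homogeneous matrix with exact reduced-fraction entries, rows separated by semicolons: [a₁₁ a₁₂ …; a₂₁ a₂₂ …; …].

T = [1 0 -1; 0 -1 5; 0 0 1]

T1 = [1 0 -3; 0 1 -2; 0 0 1]
T2·T1 = [1 0 -3; 0 -1 2; 0 0 1]
T3·…·T1 = [1 0 -1; 0 -1 5; 0 0 1]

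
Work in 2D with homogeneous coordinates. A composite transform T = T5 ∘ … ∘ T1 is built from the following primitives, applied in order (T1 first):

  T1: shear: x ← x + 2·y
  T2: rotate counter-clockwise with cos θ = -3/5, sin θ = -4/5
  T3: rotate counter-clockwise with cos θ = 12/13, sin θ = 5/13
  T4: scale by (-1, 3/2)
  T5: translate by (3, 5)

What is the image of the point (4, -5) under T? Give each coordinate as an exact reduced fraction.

T(p) = (414/65, 1012/65)

T1 shear: x ← x + 2·y: (4, -5) → (-6, -5)
T2 rotate counter-clockwise with cos θ = -3/5, sin θ = -4/5: (-6, -5) → (-2/5, 39/5)
T3 rotate counter-clockwise with cos θ = 12/13, sin θ = 5/13: (-2/5, 39/5) → (-219/65, 458/65)
T4 scale by (-1, 3/2): (-219/65, 458/65) → (219/65, 687/65)
T5 translate by (3, 5): (219/65, 687/65) → (414/65, 1012/65)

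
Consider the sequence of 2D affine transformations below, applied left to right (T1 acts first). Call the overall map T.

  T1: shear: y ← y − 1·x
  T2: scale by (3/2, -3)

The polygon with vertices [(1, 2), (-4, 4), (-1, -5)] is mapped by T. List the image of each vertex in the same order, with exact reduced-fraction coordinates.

T1 shear: y ← y − 1·x: (1, 2) → (1, 1); (-4, 4) → (-4, 8); (-1, -5) → (-1, -4)
T2 scale by (3/2, -3): (1, 1) → (3/2, -3); (-4, 8) → (-6, -24); (-1, -4) → (-3/2, 12)

image vertices: (3/2, -3), (-6, -24), (-3/2, 12)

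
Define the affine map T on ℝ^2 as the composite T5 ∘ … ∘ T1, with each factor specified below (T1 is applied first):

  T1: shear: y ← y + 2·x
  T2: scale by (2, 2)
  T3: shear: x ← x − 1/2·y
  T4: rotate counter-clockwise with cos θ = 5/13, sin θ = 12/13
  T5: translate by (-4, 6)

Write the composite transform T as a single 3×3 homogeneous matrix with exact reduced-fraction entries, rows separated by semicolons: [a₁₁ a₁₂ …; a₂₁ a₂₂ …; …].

T1 = [1 0 0; 2 1 0; 0 0 1]
T2·T1 = [2 0 0; 4 2 0; 0 0 1]
T3·…·T1 = [0 -1 0; 4 2 0; 0 0 1]
T4·…·T1 = [-48/13 -29/13 0; 20/13 -2/13 0; 0 0 1]
T5·…·T1 = [-48/13 -29/13 -4; 20/13 -2/13 6; 0 0 1]

T = [-48/13 -29/13 -4; 20/13 -2/13 6; 0 0 1]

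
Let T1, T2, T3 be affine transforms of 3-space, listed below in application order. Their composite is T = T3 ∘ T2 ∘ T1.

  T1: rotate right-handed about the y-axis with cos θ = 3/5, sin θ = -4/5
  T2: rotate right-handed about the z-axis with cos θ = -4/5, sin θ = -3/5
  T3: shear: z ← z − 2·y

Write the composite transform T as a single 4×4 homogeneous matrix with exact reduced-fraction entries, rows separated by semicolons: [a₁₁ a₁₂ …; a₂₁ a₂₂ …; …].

T1 = [3/5 0 -4/5 0; 0 1 0 0; 4/5 0 3/5 0; 0 0 0 1]
T2·T1 = [-12/25 3/5 16/25 0; -9/25 -4/5 12/25 0; 4/5 0 3/5 0; 0 0 0 1]
T3·…·T1 = [-12/25 3/5 16/25 0; -9/25 -4/5 12/25 0; 38/25 8/5 -9/25 0; 0 0 0 1]

T = [-12/25 3/5 16/25 0; -9/25 -4/5 12/25 0; 38/25 8/5 -9/25 0; 0 0 0 1]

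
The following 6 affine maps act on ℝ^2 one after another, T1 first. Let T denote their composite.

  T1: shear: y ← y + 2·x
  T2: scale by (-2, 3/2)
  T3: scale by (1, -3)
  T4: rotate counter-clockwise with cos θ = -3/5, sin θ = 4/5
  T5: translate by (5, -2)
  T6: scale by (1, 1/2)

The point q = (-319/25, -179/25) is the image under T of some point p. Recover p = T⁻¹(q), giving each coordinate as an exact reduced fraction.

p = (-2/5, -4)

T1 = [1 0 0; 2 1 0; 0 0 1]
T2·T1 = [-2 0 0; 3 3/2 0; 0 0 1]
T3·…·T1 = [-2 0 0; -9 -9/2 0; 0 0 1]
T4·…·T1 = [42/5 18/5 0; 19/5 27/10 0; 0 0 1]
T5·…·T1 = [42/5 18/5 5; 19/5 27/10 -2; 0 0 1]
T6·…·T1 = [42/5 18/5 5; 19/10 27/20 -1; 0 0 1]
det M = 9/2; M⁻¹ = [3/10 -4/5 -23/10; -19/45 28/15 179/45; 0 0 1]
M⁻¹ · (-319/25, -179/25)ᵀ = (-2/5, -4)ᵀ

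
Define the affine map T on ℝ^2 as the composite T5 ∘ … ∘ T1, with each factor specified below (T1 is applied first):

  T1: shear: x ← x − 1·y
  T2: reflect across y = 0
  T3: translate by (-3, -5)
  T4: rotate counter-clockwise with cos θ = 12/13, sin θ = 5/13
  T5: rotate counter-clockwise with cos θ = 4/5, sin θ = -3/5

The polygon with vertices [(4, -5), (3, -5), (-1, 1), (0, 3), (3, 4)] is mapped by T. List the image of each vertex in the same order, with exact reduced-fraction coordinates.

T1 shear: x ← x − 1·y: (4, -5) → (9, -5); (3, -5) → (8, -5); (-1, 1) → (-2, 1); (0, 3) → (-3, 3); (3, 4) → (-1, 4)
T2 reflect across y = 0: (9, -5) → (9, 5); (8, -5) → (8, 5); (-2, 1) → (-2, -1); (-3, 3) → (-3, -3); (-1, 4) → (-1, -4)
T3 translate by (-3, -5): (9, 5) → (6, 0); (8, 5) → (5, 0); (-2, -1) → (-5, -6); (-3, -3) → (-6, -8); (-1, -4) → (-4, -9)
T4 rotate counter-clockwise with cos θ = 12/13, sin θ = 5/13: (6, 0) → (72/13, 30/13); (5, 0) → (60/13, 25/13); (-5, -6) → (-30/13, -97/13); (-6, -8) → (-32/13, -126/13); (-4, -9) → (-3/13, -128/13)
T5 rotate counter-clockwise with cos θ = 4/5, sin θ = -3/5: (72/13, 30/13) → (378/65, -96/65); (60/13, 25/13) → (63/13, -16/13); (-30/13, -97/13) → (-411/65, -298/65); (-32/13, -126/13) → (-506/65, -408/65); (-3/13, -128/13) → (-396/65, -503/65)

image vertices: (378/65, -96/65), (63/13, -16/13), (-411/65, -298/65), (-506/65, -408/65), (-396/65, -503/65)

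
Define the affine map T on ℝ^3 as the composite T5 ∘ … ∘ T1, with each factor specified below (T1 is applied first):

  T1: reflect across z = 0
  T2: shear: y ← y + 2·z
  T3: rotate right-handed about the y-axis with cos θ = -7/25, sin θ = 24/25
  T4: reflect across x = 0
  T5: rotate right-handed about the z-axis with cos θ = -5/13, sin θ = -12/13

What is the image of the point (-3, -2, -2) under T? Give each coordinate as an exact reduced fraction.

T1 reflect across z = 0: (-3, -2, -2) → (-3, -2, 2)
T2 shear: y ← y + 2·z: (-3, -2, 2) → (-3, 2, 2)
T3 rotate right-handed about the y-axis with cos θ = -7/25, sin θ = 24/25: (-3, 2, 2) → (69/25, 2, 58/25)
T4 reflect across x = 0: (69/25, 2, 58/25) → (-69/25, 2, 58/25)
T5 rotate right-handed about the z-axis with cos θ = -5/13, sin θ = -12/13: (-69/25, 2, 58/25) → (189/65, 578/325, 58/25)

T(p) = (189/65, 578/325, 58/25)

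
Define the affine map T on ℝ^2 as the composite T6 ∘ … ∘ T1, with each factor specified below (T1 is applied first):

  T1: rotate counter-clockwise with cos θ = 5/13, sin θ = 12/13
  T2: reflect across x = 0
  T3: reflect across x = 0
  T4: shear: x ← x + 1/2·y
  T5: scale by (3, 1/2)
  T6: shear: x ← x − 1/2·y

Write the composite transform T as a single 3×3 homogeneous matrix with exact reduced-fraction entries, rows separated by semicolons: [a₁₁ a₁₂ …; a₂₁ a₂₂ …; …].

T1 = [5/13 -12/13 0; 12/13 5/13 0; 0 0 1]
T2·T1 = [-5/13 12/13 0; 12/13 5/13 0; 0 0 1]
T3·…·T1 = [5/13 -12/13 0; 12/13 5/13 0; 0 0 1]
T4·…·T1 = [11/13 -19/26 0; 12/13 5/13 0; 0 0 1]
T5·…·T1 = [33/13 -57/26 0; 6/13 5/26 0; 0 0 1]
T6·…·T1 = [30/13 -119/52 0; 6/13 5/26 0; 0 0 1]

T = [30/13 -119/52 0; 6/13 5/26 0; 0 0 1]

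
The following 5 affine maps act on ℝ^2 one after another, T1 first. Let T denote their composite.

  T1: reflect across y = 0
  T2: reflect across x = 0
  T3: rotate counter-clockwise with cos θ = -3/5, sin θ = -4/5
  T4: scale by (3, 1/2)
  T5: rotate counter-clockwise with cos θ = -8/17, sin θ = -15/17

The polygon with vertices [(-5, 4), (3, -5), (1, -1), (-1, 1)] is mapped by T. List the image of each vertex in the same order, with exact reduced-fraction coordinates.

image vertices: (684/85, 1427/85), (-1437/170, -1293/85), (-321/170, -319/85), (321/170, 319/85)

T1 reflect across y = 0: (-5, 4) → (-5, -4); (3, -5) → (3, 5); (1, -1) → (1, 1); (-1, 1) → (-1, -1)
T2 reflect across x = 0: (-5, -4) → (5, -4); (3, 5) → (-3, 5); (1, 1) → (-1, 1); (-1, -1) → (1, -1)
T3 rotate counter-clockwise with cos θ = -3/5, sin θ = -4/5: (5, -4) → (-31/5, -8/5); (-3, 5) → (29/5, -3/5); (-1, 1) → (7/5, 1/5); (1, -1) → (-7/5, -1/5)
T4 scale by (3, 1/2): (-31/5, -8/5) → (-93/5, -4/5); (29/5, -3/5) → (87/5, -3/10); (7/5, 1/5) → (21/5, 1/10); (-7/5, -1/5) → (-21/5, -1/10)
T5 rotate counter-clockwise with cos θ = -8/17, sin θ = -15/17: (-93/5, -4/5) → (684/85, 1427/85); (87/5, -3/10) → (-1437/170, -1293/85); (21/5, 1/10) → (-321/170, -319/85); (-21/5, -1/10) → (321/170, 319/85)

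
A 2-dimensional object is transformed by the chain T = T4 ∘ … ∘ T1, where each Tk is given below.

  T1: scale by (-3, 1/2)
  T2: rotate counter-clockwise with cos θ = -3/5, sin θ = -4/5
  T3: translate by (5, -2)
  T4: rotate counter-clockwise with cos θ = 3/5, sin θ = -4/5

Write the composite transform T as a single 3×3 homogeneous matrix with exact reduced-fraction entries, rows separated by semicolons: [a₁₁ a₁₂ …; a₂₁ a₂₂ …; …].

T = [3 0 7/5; 0 -1/2 -26/5; 0 0 1]

T1 = [-3 0 0; 0 1/2 0; 0 0 1]
T2·T1 = [9/5 2/5 0; 12/5 -3/10 0; 0 0 1]
T3·…·T1 = [9/5 2/5 5; 12/5 -3/10 -2; 0 0 1]
T4·…·T1 = [3 0 7/5; 0 -1/2 -26/5; 0 0 1]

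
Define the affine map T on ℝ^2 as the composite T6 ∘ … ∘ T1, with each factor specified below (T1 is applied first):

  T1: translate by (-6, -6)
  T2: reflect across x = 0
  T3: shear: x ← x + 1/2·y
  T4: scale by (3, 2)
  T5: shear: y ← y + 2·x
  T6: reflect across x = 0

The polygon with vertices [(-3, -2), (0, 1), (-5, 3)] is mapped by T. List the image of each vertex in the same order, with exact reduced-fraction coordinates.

image vertices: (-15, 14), (-21/2, 11), (-57/2, 51)

T1 translate by (-6, -6): (-3, -2) → (-9, -8); (0, 1) → (-6, -5); (-5, 3) → (-11, -3)
T2 reflect across x = 0: (-9, -8) → (9, -8); (-6, -5) → (6, -5); (-11, -3) → (11, -3)
T3 shear: x ← x + 1/2·y: (9, -8) → (5, -8); (6, -5) → (7/2, -5); (11, -3) → (19/2, -3)
T4 scale by (3, 2): (5, -8) → (15, -16); (7/2, -5) → (21/2, -10); (19/2, -3) → (57/2, -6)
T5 shear: y ← y + 2·x: (15, -16) → (15, 14); (21/2, -10) → (21/2, 11); (57/2, -6) → (57/2, 51)
T6 reflect across x = 0: (15, 14) → (-15, 14); (21/2, 11) → (-21/2, 11); (57/2, 51) → (-57/2, 51)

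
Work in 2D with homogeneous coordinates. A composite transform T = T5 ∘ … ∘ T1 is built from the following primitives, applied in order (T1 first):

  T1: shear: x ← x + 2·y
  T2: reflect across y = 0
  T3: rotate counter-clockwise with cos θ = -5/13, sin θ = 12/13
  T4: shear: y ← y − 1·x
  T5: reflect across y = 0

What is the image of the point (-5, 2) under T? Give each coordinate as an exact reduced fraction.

T1 shear: x ← x + 2·y: (-5, 2) → (-1, 2)
T2 reflect across y = 0: (-1, 2) → (-1, -2)
T3 rotate counter-clockwise with cos θ = -5/13, sin θ = 12/13: (-1, -2) → (29/13, -2/13)
T4 shear: y ← y − 1·x: (29/13, -2/13) → (29/13, -31/13)
T5 reflect across y = 0: (29/13, -31/13) → (29/13, 31/13)

T(p) = (29/13, 31/13)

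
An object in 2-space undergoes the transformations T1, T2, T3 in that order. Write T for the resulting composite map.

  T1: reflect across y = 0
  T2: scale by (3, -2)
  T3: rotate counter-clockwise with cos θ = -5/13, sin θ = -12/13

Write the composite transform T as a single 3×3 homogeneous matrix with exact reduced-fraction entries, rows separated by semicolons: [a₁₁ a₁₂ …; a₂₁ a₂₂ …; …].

T1 = [1 0 0; 0 -1 0; 0 0 1]
T2·T1 = [3 0 0; 0 2 0; 0 0 1]
T3·…·T1 = [-15/13 24/13 0; -36/13 -10/13 0; 0 0 1]

T = [-15/13 24/13 0; -36/13 -10/13 0; 0 0 1]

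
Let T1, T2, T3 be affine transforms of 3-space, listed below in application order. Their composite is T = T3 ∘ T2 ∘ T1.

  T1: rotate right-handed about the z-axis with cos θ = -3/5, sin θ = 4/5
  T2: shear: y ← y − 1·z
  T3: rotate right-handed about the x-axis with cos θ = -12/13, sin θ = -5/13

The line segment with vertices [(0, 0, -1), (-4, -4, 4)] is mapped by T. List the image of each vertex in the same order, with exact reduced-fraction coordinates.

image vertices: (0, -17/13, 7/13), (28/5, 388/65, -24/13)

T1 rotate right-handed about the z-axis with cos θ = -3/5, sin θ = 4/5: (0, 0, -1) → (0, 0, -1); (-4, -4, 4) → (28/5, -4/5, 4)
T2 shear: y ← y − 1·z: (0, 0, -1) → (0, 1, -1); (28/5, -4/5, 4) → (28/5, -24/5, 4)
T3 rotate right-handed about the x-axis with cos θ = -12/13, sin θ = -5/13: (0, 1, -1) → (0, -17/13, 7/13); (28/5, -24/5, 4) → (28/5, 388/65, -24/13)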